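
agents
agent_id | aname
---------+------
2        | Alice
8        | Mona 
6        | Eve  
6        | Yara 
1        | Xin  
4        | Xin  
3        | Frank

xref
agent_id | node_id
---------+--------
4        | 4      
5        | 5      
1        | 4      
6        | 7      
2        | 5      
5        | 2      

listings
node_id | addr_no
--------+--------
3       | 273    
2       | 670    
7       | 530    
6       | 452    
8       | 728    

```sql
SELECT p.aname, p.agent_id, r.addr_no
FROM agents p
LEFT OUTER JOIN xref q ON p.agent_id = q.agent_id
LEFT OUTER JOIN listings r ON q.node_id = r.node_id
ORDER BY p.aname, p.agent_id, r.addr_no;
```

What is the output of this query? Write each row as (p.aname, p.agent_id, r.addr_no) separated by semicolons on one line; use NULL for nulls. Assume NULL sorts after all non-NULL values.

(Alice, 2, NULL); (Eve, 6, 530); (Frank, 3, NULL); (Mona, 8, NULL); (Xin, 1, NULL); (Xin, 4, NULL); (Yara, 6, 530)

Evaluate left to right. First `agents p LEFT JOIN xref q` on agent_id: 7 row(s).
Then LEFT JOIN `listings r` on node_id: each of those 7 rows is kept; rows whose q.node_id has no match in r get NULL for r's columns.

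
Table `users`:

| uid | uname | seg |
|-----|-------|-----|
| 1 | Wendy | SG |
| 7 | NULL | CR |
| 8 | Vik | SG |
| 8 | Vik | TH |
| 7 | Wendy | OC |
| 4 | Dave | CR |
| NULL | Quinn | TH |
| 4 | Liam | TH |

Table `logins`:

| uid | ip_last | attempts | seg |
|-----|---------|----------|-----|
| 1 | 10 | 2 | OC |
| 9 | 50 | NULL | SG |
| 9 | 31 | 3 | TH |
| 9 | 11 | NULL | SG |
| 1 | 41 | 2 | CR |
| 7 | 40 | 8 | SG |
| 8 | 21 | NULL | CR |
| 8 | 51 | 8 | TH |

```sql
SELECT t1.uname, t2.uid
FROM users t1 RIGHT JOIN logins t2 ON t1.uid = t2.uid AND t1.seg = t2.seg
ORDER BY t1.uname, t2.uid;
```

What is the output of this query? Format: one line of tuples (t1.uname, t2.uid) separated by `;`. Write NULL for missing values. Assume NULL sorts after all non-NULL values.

(Vik, 8); (NULL, 1); (NULL, 1); (NULL, 7); (NULL, 8); (NULL, 9); (NULL, 9); (NULL, 9)

RIGHT JOIN keeps every row from `logins`; unmatched rows get NULL for `users`'s columns.
Matching on t1.uid = t2.uid AND t1.seg = t2.seg. A NULL in a compared column never satisfies the condition.
- t1 (uid=1, seg=SG) has no partner in t2.
- t1 (uid=7, seg=CR) has no partner in t2.
- t1 (uid=8, seg=SG) has no partner in t2.
- t1 (uid=8, seg=TH) pairs with 1 row(s) of t2.
- t1 (uid=7, seg=OC) has no partner in t2.
- t1 (uid=4, seg=CR) has no partner in t2.
- t1 (uid=NULL, seg=TH) has no partner in t2.
- t1 (uid=4, seg=TH) has no partner in t2.
- 7 t2 row(s) had no t1 match → kept, t1 columns NULL.
After projecting and ordering:
t1.uname | t2.uid
Vik | 8
NULL | 1
NULL | 1
NULL | 7
NULL | 8
NULL | 9
NULL | 9
NULL | 9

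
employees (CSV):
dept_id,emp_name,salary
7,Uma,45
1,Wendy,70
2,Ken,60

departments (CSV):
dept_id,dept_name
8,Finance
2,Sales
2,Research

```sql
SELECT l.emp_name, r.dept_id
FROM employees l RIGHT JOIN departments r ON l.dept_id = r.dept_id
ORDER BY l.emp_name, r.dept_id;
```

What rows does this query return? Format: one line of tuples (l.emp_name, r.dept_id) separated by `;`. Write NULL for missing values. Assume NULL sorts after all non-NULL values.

(Ken, 2); (Ken, 2); (NULL, 8)

RIGHT JOIN keeps every row from `departments`; unmatched rows get NULL for `employees`'s columns.
Matching on l.dept_id = r.dept_id.
- l (dept_id=7) has no partner in r.
- l (dept_id=1) has no partner in r.
- l (dept_id=2) pairs with 2 row(s) of r.
- 1 row(s) from r found no l partner → padded with NULL.
After projecting and ordering:
l.emp_name | r.dept_id
Ken | 2
Ken | 2
NULL | 8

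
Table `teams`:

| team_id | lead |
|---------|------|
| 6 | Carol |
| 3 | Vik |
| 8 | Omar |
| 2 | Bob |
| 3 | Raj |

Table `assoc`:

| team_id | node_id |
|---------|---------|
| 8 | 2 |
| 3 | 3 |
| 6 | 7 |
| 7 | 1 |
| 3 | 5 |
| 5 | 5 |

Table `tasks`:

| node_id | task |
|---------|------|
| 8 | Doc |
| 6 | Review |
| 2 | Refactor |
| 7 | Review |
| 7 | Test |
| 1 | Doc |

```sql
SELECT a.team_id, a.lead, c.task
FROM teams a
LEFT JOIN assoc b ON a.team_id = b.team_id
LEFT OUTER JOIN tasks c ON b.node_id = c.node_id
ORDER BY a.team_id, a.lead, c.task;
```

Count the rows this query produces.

8

Step 1 — a LEFT JOIN b on team_id → 7 row(s).
Then LEFT JOIN `tasks c` on node_id: each of those 7 rows is kept; rows whose b.node_id has no match in c get NULL for c's columns.
Result: 8 row(s).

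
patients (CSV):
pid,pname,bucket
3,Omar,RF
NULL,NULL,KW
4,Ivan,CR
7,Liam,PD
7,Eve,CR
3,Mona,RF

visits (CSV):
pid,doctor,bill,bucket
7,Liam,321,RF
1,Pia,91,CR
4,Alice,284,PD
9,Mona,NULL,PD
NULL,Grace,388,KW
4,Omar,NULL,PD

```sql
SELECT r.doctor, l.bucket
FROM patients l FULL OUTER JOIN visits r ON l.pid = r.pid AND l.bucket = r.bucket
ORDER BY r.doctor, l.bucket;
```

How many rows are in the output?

12

FULL OUTER JOIN keeps every row from both sides; unmatched rows get NULL for the other side's columns.
Matching on l.pid = r.pid AND l.bucket = r.bucket. A NULL in a compared column never satisfies the condition.
- pid=3, bucket=RF: no r row matches, row kept with r columns NULL.
- pid=NULL, bucket=KW: no r row matches, row kept with r columns NULL.
- pid=4, bucket=CR: no r row matches, row kept with r columns NULL.
- pid=7, bucket=PD: no r row matches, row kept with r columns NULL.
- pid=7, bucket=CR: no r row matches, row kept with r columns NULL.
- pid=3, bucket=RF: no r row matches, row kept with r columns NULL.
- plus 6 unmatched r row(s), each kept with NULL l columns.
Total: 0 matched + 12 padded = 12 rows.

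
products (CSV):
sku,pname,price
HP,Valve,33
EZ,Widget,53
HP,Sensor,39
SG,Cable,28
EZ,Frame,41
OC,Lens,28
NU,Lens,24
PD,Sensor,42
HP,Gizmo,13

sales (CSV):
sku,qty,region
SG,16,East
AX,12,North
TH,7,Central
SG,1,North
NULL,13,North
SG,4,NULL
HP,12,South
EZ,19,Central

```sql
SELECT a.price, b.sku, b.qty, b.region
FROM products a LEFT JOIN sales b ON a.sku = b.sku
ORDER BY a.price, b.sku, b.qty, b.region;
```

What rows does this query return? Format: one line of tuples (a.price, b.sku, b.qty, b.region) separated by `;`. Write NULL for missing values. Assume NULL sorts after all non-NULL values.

LEFT JOIN keeps every row from `products`; unmatched rows get NULL for `sales`'s columns.
Matching on a.sku = b.sku. A NULL in a compared column never satisfies the condition.
Matched pairs: 8; unmatched a rows kept: 3.

(13, HP, 12, South); (24, NULL, NULL, NULL); (28, SG, 1, North); (28, SG, 4, NULL); (28, SG, 16, East); (28, NULL, NULL, NULL); (33, HP, 12, South); (39, HP, 12, South); (41, EZ, 19, Central); (42, NULL, NULL, NULL); (53, EZ, 19, Central)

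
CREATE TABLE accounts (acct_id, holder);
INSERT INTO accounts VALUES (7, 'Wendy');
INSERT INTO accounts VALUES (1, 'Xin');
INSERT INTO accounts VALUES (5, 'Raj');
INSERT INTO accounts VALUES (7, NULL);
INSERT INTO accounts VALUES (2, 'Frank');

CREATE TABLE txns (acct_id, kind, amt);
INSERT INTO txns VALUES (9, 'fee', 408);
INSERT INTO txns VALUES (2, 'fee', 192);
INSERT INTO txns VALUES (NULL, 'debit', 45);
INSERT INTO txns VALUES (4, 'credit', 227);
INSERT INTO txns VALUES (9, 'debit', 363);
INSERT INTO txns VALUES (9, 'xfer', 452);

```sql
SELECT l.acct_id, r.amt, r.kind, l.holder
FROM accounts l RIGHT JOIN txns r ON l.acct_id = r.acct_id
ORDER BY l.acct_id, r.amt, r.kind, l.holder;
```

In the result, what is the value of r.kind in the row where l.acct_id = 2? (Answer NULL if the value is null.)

RIGHT JOIN keeps every row from `txns`; unmatched rows get NULL for `accounts`'s columns.
Matching on l.acct_id = r.acct_id. A NULL in a compared column never satisfies the condition.
- l row (acct_id=7): no match.
- l row (acct_id=1): no match.
- l row (acct_id=5): no match.
- l row (acct_id=7): no match.
- l row (acct_id=2): matches 1 r row(s) → 1 output row(s).
- 5 r row(s) had no l match → kept, l columns NULL.

fee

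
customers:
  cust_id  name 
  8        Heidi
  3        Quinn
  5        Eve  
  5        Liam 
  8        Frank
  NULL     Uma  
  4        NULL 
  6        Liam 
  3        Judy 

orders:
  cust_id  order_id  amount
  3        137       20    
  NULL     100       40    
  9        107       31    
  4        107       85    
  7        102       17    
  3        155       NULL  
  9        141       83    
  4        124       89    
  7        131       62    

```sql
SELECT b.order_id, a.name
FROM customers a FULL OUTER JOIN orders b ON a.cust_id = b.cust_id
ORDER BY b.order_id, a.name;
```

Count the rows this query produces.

FULL OUTER JOIN keeps every row from both sides; unmatched rows get NULL for the other side's columns.
Matching on a.cust_id = b.cust_id. A NULL in a compared column never satisfies the condition.
Matched pairs: 6; unmatched a rows kept: 6; unmatched b rows kept: 5.
Total: 6 matched + 11 padded = 17 rows.

17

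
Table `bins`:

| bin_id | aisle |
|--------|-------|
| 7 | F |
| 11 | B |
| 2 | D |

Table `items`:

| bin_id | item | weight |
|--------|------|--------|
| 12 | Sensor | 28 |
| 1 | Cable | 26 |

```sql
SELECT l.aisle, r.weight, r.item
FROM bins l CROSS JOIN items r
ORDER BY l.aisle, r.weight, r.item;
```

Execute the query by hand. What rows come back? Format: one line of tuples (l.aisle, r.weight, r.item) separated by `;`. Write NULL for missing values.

CROSS JOIN pairs every row of `bins` with every row of `items`: 3 × 2 = 6 rows.
After projecting and ordering:
l.aisle | r.weight | r.item
B | 26 | Cable
B | 28 | Sensor
D | 26 | Cable
D | 28 | Sensor
F | 26 | Cable
F | 28 | Sensor

(B, 26, Cable); (B, 28, Sensor); (D, 26, Cable); (D, 28, Sensor); (F, 26, Cable); (F, 28, Sensor)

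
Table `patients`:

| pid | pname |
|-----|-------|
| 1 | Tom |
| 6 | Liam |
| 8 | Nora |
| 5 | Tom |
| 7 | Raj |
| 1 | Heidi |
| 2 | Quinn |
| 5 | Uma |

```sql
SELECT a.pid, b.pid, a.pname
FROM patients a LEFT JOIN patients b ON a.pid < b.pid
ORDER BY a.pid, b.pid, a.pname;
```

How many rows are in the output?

LEFT JOIN keeps every row from `patients a`; unmatched rows get NULL for `patients b`'s columns.
Matching on a.pid < b.pid.
Matched pairs: 26; unmatched a rows kept: 1.
Total: 26 matched + 1 padded = 27 rows.

27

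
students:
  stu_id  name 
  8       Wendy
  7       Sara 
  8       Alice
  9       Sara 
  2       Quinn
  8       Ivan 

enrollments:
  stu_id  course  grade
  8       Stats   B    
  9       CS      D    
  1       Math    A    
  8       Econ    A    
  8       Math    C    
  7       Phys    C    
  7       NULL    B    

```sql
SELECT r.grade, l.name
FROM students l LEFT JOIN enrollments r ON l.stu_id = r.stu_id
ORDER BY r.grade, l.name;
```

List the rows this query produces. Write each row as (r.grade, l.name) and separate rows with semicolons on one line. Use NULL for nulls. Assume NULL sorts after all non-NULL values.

LEFT JOIN keeps every row from `students`; unmatched rows get NULL for `enrollments`'s columns.
Matching on l.stu_id = r.stu_id.
- stu_id=8: 3 matching r row(s), so 3 row(s) emitted.
- stu_id=7: 2 matching r row(s), so 2 row(s) emitted.
- stu_id=8: 3 matching r row(s), so 3 row(s) emitted.
- stu_id=9: 1 matching r row(s), so 1 row(s) emitted.
- stu_id=2: no r row matches, row kept with r columns NULL.
- stu_id=8: 3 matching r row(s), so 3 row(s) emitted.

(A, Alice); (A, Ivan); (A, Wendy); (B, Alice); (B, Ivan); (B, Sara); (B, Wendy); (C, Alice); (C, Ivan); (C, Sara); (C, Wendy); (D, Sara); (NULL, Quinn)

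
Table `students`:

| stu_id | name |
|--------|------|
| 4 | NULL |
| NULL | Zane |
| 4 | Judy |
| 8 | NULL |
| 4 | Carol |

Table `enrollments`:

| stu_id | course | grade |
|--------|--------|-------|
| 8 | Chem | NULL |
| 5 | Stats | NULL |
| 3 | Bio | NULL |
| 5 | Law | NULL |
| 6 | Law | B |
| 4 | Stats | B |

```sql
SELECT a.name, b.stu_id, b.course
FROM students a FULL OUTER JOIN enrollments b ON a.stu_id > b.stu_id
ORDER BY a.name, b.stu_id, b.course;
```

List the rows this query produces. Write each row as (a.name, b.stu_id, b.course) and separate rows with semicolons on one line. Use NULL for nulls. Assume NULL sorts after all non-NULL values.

(Carol, 3, Bio); (Judy, 3, Bio); (Zane, NULL, NULL); (NULL, 3, Bio); (NULL, 3, Bio); (NULL, 4, Stats); (NULL, 5, Law); (NULL, 5, Stats); (NULL, 6, Law); (NULL, 8, Chem)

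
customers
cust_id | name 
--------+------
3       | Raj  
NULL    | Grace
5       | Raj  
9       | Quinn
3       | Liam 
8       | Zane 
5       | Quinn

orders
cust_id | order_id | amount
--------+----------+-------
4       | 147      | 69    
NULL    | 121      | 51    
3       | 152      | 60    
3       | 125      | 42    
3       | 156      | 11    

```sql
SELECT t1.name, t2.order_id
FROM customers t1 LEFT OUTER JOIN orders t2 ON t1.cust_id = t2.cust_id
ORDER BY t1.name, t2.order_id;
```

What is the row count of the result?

LEFT JOIN keeps every row from `customers`; unmatched rows get NULL for `orders`'s columns.
Matching on t1.cust_id = t2.cust_id. A NULL in a compared column never satisfies the condition.
- cust_id=3: 3 matching t2 row(s), so 3 row(s) emitted.
- cust_id=NULL: no t2 row matches, row kept with t2 columns NULL.
- cust_id=5: no t2 row matches, row kept with t2 columns NULL.
- cust_id=9: no t2 row matches, row kept with t2 columns NULL.
- cust_id=3: 3 matching t2 row(s), so 3 row(s) emitted.
- cust_id=8: no t2 row matches, row kept with t2 columns NULL.
- cust_id=5: no t2 row matches, row kept with t2 columns NULL.
Total: 6 matched + 5 padded = 11 rows.

11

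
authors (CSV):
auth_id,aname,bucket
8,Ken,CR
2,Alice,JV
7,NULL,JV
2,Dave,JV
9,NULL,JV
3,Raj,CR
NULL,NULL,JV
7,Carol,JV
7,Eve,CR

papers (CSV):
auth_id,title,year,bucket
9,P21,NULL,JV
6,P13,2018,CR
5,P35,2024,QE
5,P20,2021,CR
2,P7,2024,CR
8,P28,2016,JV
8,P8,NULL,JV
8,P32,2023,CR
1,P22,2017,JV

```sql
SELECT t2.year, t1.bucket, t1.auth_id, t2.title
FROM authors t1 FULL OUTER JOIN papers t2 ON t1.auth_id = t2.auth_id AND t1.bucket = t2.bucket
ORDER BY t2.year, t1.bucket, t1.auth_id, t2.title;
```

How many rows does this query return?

FULL OUTER JOIN keeps every row from both sides; unmatched rows get NULL for the other side's columns.
Matching on t1.auth_id = t2.auth_id AND t1.bucket = t2.bucket. A NULL in a compared column never satisfies the condition.
Matched pairs: 2; unmatched t1 rows kept: 7; unmatched t2 rows kept: 7.
Total: 2 matched + 14 padded = 16 rows.

16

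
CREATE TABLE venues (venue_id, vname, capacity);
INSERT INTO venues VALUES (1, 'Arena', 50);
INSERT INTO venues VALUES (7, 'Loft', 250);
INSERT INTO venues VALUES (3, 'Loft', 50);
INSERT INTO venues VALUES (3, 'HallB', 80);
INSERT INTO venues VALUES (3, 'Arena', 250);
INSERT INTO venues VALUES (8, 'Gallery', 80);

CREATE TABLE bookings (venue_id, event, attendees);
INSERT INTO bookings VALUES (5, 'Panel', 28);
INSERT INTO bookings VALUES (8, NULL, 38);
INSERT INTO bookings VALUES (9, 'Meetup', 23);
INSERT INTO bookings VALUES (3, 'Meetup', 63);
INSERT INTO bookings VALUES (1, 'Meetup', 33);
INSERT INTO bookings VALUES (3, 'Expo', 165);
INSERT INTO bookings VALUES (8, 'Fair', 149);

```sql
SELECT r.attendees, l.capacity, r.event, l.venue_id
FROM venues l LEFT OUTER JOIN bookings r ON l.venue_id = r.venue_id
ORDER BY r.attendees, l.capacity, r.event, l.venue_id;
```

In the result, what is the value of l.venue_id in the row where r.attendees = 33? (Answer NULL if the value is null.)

1

LEFT JOIN keeps every row from `venues`; unmatched rows get NULL for `bookings`'s columns.
Matching on l.venue_id = r.venue_id.
- l[0] venue_id=1 → 1 match(es) in r → 1 row(s).
- l[1] venue_id=7 → no match; kept with NULLs on the r side.
- l[2] venue_id=3 → 2 match(es) in r → 2 row(s).
- l[3] venue_id=3 → 2 match(es) in r → 2 row(s).
- l[4] venue_id=3 → 2 match(es) in r → 2 row(s).
- l[5] venue_id=8 → 2 match(es) in r → 2 row(s).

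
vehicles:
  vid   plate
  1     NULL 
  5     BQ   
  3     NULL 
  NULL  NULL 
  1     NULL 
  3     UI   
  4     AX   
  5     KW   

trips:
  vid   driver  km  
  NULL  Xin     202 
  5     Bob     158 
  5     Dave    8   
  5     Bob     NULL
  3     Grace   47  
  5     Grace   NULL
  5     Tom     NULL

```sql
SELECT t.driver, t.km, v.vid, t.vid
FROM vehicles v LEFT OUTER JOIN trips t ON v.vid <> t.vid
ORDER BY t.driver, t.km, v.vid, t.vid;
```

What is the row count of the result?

LEFT JOIN keeps every row from `vehicles`; unmatched rows get NULL for `trips`'s columns.
Matching on v.vid <> t.vid. A NULL in a compared column never satisfies the condition.
Matched pairs: 30; unmatched v rows kept: 1.
Total: 30 matched + 1 padded = 31 rows.

31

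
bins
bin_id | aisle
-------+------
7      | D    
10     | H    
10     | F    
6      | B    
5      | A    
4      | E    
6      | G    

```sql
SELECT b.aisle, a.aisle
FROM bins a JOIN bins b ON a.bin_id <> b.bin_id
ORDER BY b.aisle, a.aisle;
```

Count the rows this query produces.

38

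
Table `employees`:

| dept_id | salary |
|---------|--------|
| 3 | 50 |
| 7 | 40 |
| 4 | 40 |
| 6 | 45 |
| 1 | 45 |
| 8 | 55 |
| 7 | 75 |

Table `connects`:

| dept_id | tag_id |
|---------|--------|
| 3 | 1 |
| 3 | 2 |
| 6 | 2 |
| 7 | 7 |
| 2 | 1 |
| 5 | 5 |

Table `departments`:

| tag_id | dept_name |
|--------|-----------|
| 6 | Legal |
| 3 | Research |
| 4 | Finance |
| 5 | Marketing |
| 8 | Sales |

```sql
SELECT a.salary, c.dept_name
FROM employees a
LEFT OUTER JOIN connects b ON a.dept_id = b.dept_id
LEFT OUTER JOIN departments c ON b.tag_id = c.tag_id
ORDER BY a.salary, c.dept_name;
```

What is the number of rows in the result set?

8

Evaluate left to right. First `employees a LEFT JOIN connects b` on dept_id: 8 row(s).
Then LEFT JOIN `departments c` on tag_id: each of those 8 rows is kept; rows whose b.tag_id has no match in c get NULL for c's columns.
Result: 8 row(s).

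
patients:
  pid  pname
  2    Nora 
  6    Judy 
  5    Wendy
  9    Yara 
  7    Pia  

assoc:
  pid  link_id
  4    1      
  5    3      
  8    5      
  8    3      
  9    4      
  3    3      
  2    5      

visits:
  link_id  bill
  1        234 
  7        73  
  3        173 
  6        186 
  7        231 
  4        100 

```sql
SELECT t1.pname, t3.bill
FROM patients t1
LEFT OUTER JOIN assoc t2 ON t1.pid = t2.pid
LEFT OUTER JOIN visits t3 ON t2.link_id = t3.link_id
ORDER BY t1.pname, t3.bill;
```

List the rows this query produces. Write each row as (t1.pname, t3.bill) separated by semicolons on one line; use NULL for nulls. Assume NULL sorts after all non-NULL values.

(Judy, NULL); (Nora, NULL); (Pia, NULL); (Wendy, 173); (Yara, 100)

Joins associate left-to-right: patients LEFT JOIN assoc on pid gives 5 intermediate row(s).
Then LEFT JOIN `visits t3` on link_id: each of those 5 rows is kept; rows whose t2.link_id has no match in t3 get NULL for t3's columns.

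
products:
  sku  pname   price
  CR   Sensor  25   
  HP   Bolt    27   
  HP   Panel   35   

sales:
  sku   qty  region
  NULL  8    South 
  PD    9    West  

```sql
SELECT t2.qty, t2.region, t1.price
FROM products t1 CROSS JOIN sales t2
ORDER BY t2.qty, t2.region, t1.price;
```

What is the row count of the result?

6

CROSS JOIN pairs every row of `products` with every row of `sales`: 3 × 2 = 6 rows.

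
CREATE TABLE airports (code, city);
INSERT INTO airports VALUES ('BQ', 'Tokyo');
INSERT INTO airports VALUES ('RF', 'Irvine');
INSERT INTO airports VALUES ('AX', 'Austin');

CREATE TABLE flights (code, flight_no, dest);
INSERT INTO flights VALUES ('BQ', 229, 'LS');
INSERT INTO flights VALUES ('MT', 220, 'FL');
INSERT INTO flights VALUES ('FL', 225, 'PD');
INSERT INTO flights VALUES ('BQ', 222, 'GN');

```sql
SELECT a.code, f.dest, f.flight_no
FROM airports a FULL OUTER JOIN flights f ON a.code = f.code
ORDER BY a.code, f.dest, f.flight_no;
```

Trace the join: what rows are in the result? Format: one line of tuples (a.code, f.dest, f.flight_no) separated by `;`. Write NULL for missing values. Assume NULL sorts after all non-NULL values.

FULL OUTER JOIN keeps every row from both sides; unmatched rows get NULL for the other side's columns.
Matching on a.code = f.code.
- a row (code=BQ): matches 2 f row(s) → 2 output row(s).
- a row (code=RF): no match → kept, f columns NULL.
- a row (code=AX): no match → kept, f columns NULL.
- 2 f row(s) had no a match → kept, a columns NULL.
After projecting and ordering:
a.code | f.dest | f.flight_no
AX | NULL | NULL
BQ | GN | 222
BQ | LS | 229
RF | NULL | NULL
NULL | FL | 220
NULL | PD | 225

(AX, NULL, NULL); (BQ, GN, 222); (BQ, LS, 229); (RF, NULL, NULL); (NULL, FL, 220); (NULL, PD, 225)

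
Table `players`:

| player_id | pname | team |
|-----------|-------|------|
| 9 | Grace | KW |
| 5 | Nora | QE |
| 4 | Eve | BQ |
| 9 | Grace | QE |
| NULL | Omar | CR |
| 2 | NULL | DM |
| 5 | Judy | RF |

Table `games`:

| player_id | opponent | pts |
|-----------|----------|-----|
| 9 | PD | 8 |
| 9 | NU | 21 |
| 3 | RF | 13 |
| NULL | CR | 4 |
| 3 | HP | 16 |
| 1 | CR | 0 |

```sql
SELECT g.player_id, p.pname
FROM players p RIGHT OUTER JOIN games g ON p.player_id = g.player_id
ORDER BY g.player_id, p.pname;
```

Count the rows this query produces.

8

RIGHT JOIN keeps every row from `games`; unmatched rows get NULL for `players`'s columns.
Matching on p.player_id = g.player_id. A NULL in a compared column never satisfies the condition.
Matched pairs: 4; unmatched g rows kept: 4.
Total: 4 matched + 4 padded = 8 rows.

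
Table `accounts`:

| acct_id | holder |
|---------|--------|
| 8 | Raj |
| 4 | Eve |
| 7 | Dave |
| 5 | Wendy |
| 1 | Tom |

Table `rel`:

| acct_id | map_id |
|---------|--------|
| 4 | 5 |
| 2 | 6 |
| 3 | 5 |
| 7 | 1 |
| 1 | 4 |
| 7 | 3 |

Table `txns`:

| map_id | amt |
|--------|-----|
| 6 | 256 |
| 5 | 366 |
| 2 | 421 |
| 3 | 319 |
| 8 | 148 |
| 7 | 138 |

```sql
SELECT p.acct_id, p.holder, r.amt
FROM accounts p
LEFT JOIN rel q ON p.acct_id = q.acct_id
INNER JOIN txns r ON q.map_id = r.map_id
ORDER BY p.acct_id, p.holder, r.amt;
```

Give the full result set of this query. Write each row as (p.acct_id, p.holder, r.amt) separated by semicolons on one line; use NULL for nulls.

Step 1 — p LEFT JOIN q on acct_id → 6 row(s).
Then INNER JOIN `txns r` on map_id: keep only rows whose q.map_id appears in r.

(4, Eve, 366); (7, Dave, 319)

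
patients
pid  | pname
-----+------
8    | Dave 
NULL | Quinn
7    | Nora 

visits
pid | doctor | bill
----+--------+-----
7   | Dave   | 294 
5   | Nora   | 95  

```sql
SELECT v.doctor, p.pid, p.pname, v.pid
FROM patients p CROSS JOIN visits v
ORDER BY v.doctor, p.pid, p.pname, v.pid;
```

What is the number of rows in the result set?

6

CROSS JOIN pairs every row of `patients` with every row of `visits`: 3 × 2 = 6 rows.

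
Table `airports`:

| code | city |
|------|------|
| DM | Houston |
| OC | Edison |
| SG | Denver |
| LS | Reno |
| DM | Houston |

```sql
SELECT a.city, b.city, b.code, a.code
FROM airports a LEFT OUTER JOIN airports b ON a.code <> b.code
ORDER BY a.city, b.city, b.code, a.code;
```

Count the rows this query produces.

18

LEFT JOIN keeps every row from `airports a`; unmatched rows get NULL for `airports b`'s columns.
Matching on a.code <> b.code.
- code=DM: 3 matching b row(s), so 3 row(s) emitted.
- code=OC: 4 matching b row(s), so 4 row(s) emitted.
- code=SG: 4 matching b row(s), so 4 row(s) emitted.
- code=LS: 4 matching b row(s), so 4 row(s) emitted.
- code=DM: 3 matching b row(s), so 3 row(s) emitted.
Total: 18 rows.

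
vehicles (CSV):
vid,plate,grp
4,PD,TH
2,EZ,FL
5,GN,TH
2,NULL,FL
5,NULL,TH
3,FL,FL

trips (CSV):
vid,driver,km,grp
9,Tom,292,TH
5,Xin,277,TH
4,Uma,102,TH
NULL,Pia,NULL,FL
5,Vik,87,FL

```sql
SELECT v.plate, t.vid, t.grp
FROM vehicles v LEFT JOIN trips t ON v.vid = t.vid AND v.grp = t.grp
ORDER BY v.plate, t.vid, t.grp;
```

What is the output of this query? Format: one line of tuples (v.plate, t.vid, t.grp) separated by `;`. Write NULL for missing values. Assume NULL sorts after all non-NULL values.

LEFT JOIN keeps every row from `vehicles`; unmatched rows get NULL for `trips`'s columns.
Matching on v.vid = t.vid AND v.grp = t.grp. A NULL in a compared column never satisfies the condition.
- v[0] vid=4, grp=TH → 1 match(es) in t → 1 row(s).
- v[1] vid=2, grp=FL → no match; kept with NULLs on the t side.
- v[2] vid=5, grp=TH → 1 match(es) in t → 1 row(s).
- v[3] vid=2, grp=FL → no match; kept with NULLs on the t side.
- v[4] vid=5, grp=TH → 1 match(es) in t → 1 row(s).
- v[5] vid=3, grp=FL → no match; kept with NULLs on the t side.
After projecting and ordering:
v.plate | t.vid | t.grp
EZ | NULL | NULL
FL | NULL | NULL
GN | 5 | TH
PD | 4 | TH
NULL | 5 | TH
NULL | NULL | NULL

(EZ, NULL, NULL); (FL, NULL, NULL); (GN, 5, TH); (PD, 4, TH); (NULL, 5, TH); (NULL, NULL, NULL)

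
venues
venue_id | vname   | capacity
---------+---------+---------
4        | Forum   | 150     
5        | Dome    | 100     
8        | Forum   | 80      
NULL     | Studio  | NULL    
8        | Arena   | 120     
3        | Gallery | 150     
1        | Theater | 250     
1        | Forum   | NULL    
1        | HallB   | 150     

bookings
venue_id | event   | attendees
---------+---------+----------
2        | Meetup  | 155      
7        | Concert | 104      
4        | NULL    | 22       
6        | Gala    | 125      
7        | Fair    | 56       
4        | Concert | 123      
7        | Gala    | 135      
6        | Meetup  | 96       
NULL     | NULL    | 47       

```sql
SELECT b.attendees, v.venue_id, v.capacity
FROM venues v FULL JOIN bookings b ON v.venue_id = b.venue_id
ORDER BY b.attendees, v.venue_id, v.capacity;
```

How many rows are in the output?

17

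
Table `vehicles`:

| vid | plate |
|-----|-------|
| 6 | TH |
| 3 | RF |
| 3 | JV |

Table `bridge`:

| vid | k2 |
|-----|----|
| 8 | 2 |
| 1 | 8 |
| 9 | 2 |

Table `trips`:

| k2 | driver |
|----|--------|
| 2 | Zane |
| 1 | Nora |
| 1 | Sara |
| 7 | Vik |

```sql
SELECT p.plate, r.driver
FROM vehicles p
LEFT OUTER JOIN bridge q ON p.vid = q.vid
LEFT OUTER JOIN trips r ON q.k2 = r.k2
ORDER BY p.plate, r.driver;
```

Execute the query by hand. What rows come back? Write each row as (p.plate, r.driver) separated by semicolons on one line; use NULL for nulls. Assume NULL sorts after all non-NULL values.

Joins associate left-to-right: vehicles LEFT JOIN bridge on vid gives 3 intermediate row(s).
Then LEFT JOIN `trips r` on k2: each of those 3 rows is kept; rows whose q.k2 has no match in r get NULL for r's columns.

(JV, NULL); (RF, NULL); (TH, NULL)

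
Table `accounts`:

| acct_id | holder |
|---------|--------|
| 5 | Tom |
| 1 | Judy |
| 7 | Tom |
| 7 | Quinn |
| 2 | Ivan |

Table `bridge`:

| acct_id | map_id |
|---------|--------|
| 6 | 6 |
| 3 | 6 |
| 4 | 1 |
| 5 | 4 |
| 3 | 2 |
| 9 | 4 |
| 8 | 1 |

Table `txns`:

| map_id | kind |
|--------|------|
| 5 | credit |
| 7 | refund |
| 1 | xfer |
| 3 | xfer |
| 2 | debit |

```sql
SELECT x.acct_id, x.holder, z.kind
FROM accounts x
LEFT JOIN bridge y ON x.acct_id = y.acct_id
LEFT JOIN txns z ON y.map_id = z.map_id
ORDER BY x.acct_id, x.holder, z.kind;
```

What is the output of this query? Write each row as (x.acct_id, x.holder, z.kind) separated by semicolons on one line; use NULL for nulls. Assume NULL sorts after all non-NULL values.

(1, Judy, NULL); (2, Ivan, NULL); (5, Tom, NULL); (7, Quinn, NULL); (7, Tom, NULL)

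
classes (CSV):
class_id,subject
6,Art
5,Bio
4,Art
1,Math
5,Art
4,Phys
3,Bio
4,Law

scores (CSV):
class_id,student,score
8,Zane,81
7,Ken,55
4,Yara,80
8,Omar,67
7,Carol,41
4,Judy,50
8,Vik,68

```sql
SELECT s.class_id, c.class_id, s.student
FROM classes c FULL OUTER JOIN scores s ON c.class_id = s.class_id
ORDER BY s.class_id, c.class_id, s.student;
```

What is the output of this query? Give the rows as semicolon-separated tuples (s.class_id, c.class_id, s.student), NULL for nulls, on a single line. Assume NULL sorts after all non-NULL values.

(4, 4, Judy); (4, 4, Judy); (4, 4, Judy); (4, 4, Yara); (4, 4, Yara); (4, 4, Yara); (7, NULL, Carol); (7, NULL, Ken); (8, NULL, Omar); (8, NULL, Vik); (8, NULL, Zane); (NULL, 1, NULL); (NULL, 3, NULL); (NULL, 5, NULL); (NULL, 5, NULL); (NULL, 6, NULL)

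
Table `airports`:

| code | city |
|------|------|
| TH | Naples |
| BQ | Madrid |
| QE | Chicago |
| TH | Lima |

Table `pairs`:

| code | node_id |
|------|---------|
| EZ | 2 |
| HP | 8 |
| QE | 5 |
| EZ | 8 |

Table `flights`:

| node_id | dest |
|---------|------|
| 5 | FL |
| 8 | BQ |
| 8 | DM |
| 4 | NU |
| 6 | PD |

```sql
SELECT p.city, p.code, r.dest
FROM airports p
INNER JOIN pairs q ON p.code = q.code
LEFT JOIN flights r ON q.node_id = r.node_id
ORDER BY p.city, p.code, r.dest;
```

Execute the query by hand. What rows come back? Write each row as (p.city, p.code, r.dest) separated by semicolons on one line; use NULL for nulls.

(Chicago, QE, FL)

Joins associate left-to-right: airports INNER JOIN pairs on code gives 1 intermediate row(s).
Then LEFT JOIN `flights r` on node_id: each of those 1 rows is kept; rows whose q.node_id has no match in r get NULL for r's columns.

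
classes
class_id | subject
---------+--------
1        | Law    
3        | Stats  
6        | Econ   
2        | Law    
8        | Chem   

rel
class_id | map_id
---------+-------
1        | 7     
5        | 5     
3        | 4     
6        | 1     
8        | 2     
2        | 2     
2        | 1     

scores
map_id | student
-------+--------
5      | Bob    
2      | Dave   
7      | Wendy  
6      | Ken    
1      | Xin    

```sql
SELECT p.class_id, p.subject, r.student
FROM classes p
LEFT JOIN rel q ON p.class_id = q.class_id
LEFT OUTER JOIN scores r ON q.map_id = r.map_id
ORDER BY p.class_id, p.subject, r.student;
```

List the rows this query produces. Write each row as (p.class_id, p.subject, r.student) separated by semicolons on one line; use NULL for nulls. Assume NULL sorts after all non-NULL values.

(1, Law, Wendy); (2, Law, Dave); (2, Law, Xin); (3, Stats, NULL); (6, Econ, Xin); (8, Chem, Dave)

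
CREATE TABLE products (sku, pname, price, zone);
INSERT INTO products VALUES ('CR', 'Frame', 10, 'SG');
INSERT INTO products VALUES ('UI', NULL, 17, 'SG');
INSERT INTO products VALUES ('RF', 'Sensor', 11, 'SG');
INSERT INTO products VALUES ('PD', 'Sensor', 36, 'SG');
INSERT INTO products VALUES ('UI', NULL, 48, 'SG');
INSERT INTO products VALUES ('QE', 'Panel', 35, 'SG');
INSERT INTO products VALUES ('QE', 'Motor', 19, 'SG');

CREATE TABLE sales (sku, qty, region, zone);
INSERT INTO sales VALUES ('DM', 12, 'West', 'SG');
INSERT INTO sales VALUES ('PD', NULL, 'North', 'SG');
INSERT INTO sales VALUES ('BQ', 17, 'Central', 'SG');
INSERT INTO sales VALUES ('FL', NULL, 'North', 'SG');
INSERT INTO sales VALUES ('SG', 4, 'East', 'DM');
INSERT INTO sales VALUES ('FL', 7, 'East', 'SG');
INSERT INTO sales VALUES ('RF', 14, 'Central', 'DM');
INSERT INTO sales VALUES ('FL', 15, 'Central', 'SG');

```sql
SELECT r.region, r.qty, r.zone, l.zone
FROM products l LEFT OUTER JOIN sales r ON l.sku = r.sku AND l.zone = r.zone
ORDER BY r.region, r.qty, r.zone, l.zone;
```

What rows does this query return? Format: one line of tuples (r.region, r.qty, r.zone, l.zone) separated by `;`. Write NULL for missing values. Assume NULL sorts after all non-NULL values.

(North, NULL, SG, SG); (NULL, NULL, NULL, SG); (NULL, NULL, NULL, SG); (NULL, NULL, NULL, SG); (NULL, NULL, NULL, SG); (NULL, NULL, NULL, SG); (NULL, NULL, NULL, SG)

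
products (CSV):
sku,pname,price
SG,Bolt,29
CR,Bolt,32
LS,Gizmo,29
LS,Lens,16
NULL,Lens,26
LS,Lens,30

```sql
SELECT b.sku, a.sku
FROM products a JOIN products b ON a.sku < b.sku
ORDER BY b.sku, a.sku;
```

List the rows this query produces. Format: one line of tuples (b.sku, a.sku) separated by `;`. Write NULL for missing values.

(LS, CR); (LS, CR); (LS, CR); (SG, CR); (SG, LS); (SG, LS); (SG, LS)

INNER JOIN keeps only pairs where the ON condition holds.
Matching on a.sku < b.sku. A NULL in a compared column never satisfies the condition.
Matched pairs: 7.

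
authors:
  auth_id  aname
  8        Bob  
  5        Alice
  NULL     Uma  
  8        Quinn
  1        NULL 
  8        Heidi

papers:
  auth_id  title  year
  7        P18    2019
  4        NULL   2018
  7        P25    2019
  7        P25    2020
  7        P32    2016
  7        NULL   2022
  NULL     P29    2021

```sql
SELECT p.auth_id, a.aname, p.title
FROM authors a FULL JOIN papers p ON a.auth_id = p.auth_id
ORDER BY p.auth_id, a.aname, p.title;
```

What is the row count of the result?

13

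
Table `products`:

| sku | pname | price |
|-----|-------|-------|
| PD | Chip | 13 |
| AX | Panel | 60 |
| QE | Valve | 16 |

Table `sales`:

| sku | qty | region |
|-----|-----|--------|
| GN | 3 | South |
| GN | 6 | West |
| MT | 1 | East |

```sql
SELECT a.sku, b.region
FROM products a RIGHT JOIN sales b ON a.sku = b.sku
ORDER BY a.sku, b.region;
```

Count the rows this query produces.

3

RIGHT JOIN keeps every row from `sales`; unmatched rows get NULL for `products`'s columns.
Matching on a.sku = b.sku.
Matched pairs: 0; unmatched b rows kept: 3.
Total: 0 matched + 3 padded = 3 rows.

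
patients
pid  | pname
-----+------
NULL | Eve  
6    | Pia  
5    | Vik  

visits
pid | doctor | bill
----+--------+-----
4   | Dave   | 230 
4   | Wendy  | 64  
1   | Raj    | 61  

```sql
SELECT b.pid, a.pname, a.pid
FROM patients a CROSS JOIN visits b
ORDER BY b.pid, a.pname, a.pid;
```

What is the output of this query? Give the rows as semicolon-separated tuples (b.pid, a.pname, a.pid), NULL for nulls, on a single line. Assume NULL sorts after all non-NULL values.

CROSS JOIN pairs every row of `patients` with every row of `visits`: 3 × 3 = 9 rows.
After projecting and ordering:
b.pid | a.pname | a.pid
1 | Eve | NULL
1 | Pia | 6
1 | Vik | 5
4 | Eve | NULL
4 | Eve | NULL
4 | Pia | 6
4 | Pia | 6
4 | Vik | 5
4 | Vik | 5

(1, Eve, NULL); (1, Pia, 6); (1, Vik, 5); (4, Eve, NULL); (4, Eve, NULL); (4, Pia, 6); (4, Pia, 6); (4, Vik, 5); (4, Vik, 5)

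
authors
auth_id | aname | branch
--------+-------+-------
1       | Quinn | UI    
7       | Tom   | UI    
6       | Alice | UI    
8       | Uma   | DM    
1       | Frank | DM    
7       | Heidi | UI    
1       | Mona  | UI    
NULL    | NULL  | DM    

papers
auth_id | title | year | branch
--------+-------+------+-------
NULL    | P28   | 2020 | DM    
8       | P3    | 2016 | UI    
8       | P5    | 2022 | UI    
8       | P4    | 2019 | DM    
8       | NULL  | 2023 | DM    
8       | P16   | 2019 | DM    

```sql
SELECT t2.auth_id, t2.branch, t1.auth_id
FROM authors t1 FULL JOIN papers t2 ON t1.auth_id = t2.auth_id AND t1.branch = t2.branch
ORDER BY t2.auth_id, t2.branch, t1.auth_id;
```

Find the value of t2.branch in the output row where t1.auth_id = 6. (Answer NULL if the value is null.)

NULL

FULL OUTER JOIN keeps every row from both sides; unmatched rows get NULL for the other side's columns.
Matching on t1.auth_id = t2.auth_id AND t1.branch = t2.branch. A NULL in a compared column never satisfies the condition.
- t1 (auth_id=1, branch=UI) has no partner → padded with NULL.
- t1 (auth_id=7, branch=UI) has no partner → padded with NULL.
- t1 (auth_id=6, branch=UI) has no partner → padded with NULL.
- t1 (auth_id=8, branch=DM) pairs with 3 row(s) of t2.
- t1 (auth_id=1, branch=DM) has no partner → padded with NULL.
- t1 (auth_id=7, branch=UI) has no partner → padded with NULL.
- t1 (auth_id=1, branch=UI) has no partner → padded with NULL.
- t1 (auth_id=NULL, branch=DM) has no partner → padded with NULL.
- plus 3 unmatched t2 row(s), each kept with NULL t1 columns.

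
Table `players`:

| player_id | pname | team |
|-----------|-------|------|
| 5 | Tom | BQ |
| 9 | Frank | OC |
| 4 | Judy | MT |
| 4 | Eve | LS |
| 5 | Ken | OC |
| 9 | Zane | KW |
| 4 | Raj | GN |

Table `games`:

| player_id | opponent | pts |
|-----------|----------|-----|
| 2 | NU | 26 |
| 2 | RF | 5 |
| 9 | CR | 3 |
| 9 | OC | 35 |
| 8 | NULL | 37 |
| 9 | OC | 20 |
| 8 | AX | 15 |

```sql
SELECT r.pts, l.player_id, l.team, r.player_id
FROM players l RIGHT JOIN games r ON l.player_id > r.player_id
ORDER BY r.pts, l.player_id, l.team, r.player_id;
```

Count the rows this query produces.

21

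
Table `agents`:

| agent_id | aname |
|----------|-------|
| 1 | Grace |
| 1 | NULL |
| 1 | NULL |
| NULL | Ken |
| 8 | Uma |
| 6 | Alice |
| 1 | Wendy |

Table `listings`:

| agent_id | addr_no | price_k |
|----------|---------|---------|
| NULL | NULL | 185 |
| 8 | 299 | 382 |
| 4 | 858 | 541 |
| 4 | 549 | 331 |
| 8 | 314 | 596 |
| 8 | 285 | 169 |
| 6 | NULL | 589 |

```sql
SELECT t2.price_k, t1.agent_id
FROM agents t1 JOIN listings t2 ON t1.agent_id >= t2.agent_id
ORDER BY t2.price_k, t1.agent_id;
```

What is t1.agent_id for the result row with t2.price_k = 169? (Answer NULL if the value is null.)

INNER JOIN keeps only pairs where the ON condition holds.
Matching on t1.agent_id >= t2.agent_id. A NULL in a compared column never satisfies the condition.
- agent_id=1: no matching t2 row, dropped.
- agent_id=1: no matching t2 row, dropped.
- agent_id=1: no matching t2 row, dropped.
- agent_id=NULL: no matching t2 row, dropped.
- agent_id=8: 6 matching t2 row(s), so 6 row(s) emitted.
- agent_id=6: 3 matching t2 row(s), so 3 row(s) emitted.
- agent_id=1: no matching t2 row, dropped.

8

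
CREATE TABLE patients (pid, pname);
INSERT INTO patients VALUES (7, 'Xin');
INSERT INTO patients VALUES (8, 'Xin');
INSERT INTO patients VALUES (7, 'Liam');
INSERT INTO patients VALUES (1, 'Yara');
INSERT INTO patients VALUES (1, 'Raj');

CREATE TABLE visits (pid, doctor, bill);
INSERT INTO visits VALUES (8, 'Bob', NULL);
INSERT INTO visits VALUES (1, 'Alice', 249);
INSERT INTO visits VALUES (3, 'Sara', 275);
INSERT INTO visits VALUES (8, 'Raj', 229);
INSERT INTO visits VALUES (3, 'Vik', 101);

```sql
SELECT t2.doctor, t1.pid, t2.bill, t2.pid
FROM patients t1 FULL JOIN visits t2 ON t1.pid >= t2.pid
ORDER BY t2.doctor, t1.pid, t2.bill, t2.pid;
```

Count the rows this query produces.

13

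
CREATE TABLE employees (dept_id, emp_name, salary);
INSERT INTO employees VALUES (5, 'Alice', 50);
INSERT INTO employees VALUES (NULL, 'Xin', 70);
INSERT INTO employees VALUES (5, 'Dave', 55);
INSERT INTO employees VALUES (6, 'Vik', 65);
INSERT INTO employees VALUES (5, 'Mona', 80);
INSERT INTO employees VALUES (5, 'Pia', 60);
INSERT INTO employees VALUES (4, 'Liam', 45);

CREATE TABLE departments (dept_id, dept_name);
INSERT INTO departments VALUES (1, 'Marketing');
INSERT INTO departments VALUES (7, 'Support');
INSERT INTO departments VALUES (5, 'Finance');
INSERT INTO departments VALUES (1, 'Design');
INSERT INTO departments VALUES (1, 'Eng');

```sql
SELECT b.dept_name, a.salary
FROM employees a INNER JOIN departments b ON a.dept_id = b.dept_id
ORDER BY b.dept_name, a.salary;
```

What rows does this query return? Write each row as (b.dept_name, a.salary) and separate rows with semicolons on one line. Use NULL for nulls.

INNER JOIN keeps only pairs where the ON condition holds.
Matching on a.dept_id = b.dept_id. A NULL in a compared column never satisfies the condition.
Matched pairs: 4.

(Finance, 50); (Finance, 55); (Finance, 60); (Finance, 80)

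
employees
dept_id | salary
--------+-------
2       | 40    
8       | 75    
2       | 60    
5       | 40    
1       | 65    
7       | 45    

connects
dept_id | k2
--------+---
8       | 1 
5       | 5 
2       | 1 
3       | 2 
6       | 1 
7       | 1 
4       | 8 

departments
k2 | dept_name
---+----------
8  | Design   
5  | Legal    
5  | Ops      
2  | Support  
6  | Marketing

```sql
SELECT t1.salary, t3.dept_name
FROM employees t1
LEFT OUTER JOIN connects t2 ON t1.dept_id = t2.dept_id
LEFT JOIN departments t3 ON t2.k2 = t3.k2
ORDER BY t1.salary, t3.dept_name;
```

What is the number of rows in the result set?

Joins associate left-to-right: employees LEFT JOIN connects on dept_id gives 6 intermediate row(s).
Then LEFT JOIN `departments t3` on k2: each of those 6 rows is kept; rows whose t2.k2 has no match in t3 get NULL for t3's columns.
Result: 7 row(s).

7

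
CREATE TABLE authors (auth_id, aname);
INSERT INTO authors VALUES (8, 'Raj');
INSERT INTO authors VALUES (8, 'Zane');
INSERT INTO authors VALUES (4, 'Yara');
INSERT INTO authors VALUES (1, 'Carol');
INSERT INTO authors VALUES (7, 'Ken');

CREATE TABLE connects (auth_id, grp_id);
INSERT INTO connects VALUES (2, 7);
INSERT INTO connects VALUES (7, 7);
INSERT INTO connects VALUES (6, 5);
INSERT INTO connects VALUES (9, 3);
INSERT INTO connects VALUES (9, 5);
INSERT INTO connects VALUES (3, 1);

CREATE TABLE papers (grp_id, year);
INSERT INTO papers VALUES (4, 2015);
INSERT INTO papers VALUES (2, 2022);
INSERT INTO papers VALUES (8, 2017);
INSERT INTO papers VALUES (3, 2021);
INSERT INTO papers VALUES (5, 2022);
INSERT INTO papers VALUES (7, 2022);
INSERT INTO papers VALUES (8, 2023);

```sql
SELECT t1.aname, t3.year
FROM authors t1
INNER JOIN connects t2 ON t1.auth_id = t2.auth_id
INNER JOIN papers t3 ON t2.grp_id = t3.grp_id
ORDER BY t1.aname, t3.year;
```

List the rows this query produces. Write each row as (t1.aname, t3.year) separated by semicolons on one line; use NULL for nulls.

Step 1 — t1 INNER JOIN t2 on auth_id → 1 row(s).
Then INNER JOIN `papers t3` on grp_id: keep only rows whose t2.grp_id appears in t3.

(Ken, 2022)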